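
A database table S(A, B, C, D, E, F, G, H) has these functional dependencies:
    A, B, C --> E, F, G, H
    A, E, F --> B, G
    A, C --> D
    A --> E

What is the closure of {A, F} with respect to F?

{A, B, E, F, G}

Start with {A, F}.
A --> E applies; add {E} → now {A, E, F}.
A, E, F --> B, G applies; add {B, G} → now {A, B, E, F, G}.
No further FD applies.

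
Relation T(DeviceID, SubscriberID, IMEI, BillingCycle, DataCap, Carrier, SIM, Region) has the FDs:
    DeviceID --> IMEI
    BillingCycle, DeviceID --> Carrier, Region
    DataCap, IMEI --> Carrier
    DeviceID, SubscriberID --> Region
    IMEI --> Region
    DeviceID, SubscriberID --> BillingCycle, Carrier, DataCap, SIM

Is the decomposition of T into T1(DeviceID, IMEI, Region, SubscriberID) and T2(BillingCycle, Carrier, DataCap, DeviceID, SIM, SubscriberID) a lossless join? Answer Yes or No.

Yes

The shared attributes are {DeviceID, SubscriberID} and {DeviceID, SubscriberID}⁺ = {BillingCycle, Carrier, DataCap, DeviceID, IMEI, Region, SIM, SubscriberID}.
Since T1 ⊆ {BillingCycle, Carrier, DataCap, DeviceID, IMEI, Region, SIM, SubscriberID}, the intersection is a superkey of T1; the decomposition is lossless.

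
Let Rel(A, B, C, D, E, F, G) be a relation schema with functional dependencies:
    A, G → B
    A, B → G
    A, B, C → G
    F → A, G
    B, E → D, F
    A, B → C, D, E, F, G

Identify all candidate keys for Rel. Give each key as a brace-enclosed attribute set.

{F}⁺ = {A, B, C, D, E, F, G} — all of the relation — so {F} is a candidate key.
{A, B}⁺ = {A, B, C, D, E, F, G} — all of the relation — so {A, B} is a candidate key.
{A, G}⁺ = {A, B, C, D, E, F, G} — all of the relation — so {A, G} is a candidate key.
{B, E}⁺ = {A, B, C, D, E, F, G} — all of the relation — so {B, E} is a candidate key.
No proper subset of any of these is a key, and no other minimal superkey exists.

{A, B}, {A, G}, {B, E}, {F}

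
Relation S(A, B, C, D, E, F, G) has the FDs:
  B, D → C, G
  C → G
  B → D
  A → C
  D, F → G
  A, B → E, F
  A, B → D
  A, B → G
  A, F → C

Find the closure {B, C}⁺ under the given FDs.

Start with {B, C}.
C → G applies; add {G} → now {B, C, G}.
B → D applies; add {D} → now {B, C, D, G}.
No further FD applies.

{B, C, D, G}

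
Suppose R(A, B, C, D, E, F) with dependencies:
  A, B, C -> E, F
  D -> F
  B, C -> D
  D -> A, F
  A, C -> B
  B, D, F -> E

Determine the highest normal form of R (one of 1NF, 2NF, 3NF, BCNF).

1NF

Candidate keys: {A, C}, {B, C}, {C, D}. Prime attributes: {A, B, C, D}.
For D -> F we have {D}⁺ = {A, D, F}; {D} is not a superkey, so BCNF fails.
D -> F determines the non-prime attribute {F} from a non-superkey — 3NF is violated.
{D} is a proper subset of the key {C, D}, and {D}⁺ contains the non-prime attribute {F} — a partial dependency, so 2NF is violated.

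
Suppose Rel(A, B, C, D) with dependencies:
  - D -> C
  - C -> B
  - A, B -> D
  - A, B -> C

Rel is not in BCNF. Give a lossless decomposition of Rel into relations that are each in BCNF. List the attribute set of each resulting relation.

{A, D}; {B, C}; {C, D}

Candidate keys of the original relation: {A, B}, {A, C}, {A, D}.
In {A, B, C, D}, {D} is not a superkey ({D}⁺ restricted to this set is {B, C, D}), so split on D -> B, C into {B, C, D} and {A, D}.
In {B, C, D}, {C} is not a superkey ({C}⁺ restricted to this set is {B, C}), so split on C -> B into {B, C} and {C, D}.
{B, C} has no BCNF violation.
{C, D} has no BCNF violation.
{A, D} has no BCNF violation.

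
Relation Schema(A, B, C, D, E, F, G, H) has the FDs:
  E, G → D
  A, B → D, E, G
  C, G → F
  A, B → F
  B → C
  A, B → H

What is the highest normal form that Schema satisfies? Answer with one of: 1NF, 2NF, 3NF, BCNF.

1NF

Candidate key: {A, B}. Prime attributes: {A, B}.
For E, G → D we have {E, G}⁺ = {D, E, G}; {E, G} is not a superkey, so BCNF fails.
E, G → D has non-prime {D} on the right and a non-superkey on the left, so 3NF fails.
{B} is a proper subset of the key {A, B}, and {B}⁺ contains the non-prime attribute {C} — a partial dependency, so 2NF is violated.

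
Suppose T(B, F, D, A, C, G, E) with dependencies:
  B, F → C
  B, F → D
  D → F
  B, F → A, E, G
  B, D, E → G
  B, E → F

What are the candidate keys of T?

Attributes never on any right-hand side: {B} — every candidate key must contain it.
{B, D}⁺ = {A, B, C, D, E, F, G} — all of the relation — so {B, D} is a candidate key.
{B, E}⁺ = {A, B, C, D, E, F, G} — all of the relation — so {B, E} is a candidate key.
{B, F}⁺ = {A, B, C, D, E, F, G} — all of the relation — so {B, F} is a candidate key.
Any other superkey properly contains one of these, so there are no further candidate keys.

{B, D}, {B, E}, {B, F}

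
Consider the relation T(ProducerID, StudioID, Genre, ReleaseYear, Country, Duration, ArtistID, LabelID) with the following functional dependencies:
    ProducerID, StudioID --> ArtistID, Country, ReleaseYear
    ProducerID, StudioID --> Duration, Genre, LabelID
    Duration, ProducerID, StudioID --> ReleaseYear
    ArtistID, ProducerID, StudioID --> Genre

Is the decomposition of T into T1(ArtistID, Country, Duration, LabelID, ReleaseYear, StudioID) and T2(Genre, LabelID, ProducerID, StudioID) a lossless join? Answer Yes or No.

T1 ∩ T2 = {LabelID, StudioID}; its closure under F is {LabelID, StudioID}.
Neither T1 nor T2 is contained in that closure, so the decomposition is lossy.

No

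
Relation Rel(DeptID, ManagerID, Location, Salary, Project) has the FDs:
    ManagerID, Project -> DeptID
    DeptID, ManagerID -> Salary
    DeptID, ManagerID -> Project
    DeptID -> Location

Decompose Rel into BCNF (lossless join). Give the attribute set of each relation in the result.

{DeptID, Location}; {DeptID, ManagerID, Project, Salary}

Candidate keys of the original relation: {DeptID, ManagerID}, {ManagerID, Project}.
Within {DeptID, Location, ManagerID, Project, Salary}: {DeptID}⁺ ∩ {DeptID, Location, ManagerID, Project, Salary} = {DeptID, Location}, not the whole set, so DeptID -> Location violates BCNF; decompose into {DeptID, Location} and {DeptID, ManagerID, Project, Salary}.
{DeptID, Location} has no BCNF violation.
{DeptID, ManagerID, Project, Salary} has no BCNF violation.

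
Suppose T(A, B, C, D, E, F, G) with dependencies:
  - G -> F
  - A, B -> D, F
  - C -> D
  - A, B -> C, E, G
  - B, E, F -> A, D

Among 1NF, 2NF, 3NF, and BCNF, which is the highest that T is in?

Candidate keys: {A, B}, {B, E, F}, {B, E, G}. Prime attributes: {A, B, E, F, G}.
G -> F: {G}⁺ = {F, G}, which is not all of the attributes, so the left side is not a superkey — BCNF is violated.
Because {D} is non-prime and the left side of C -> D is not a superkey, the relation is not in 3NF.
No non-prime attribute depends on a proper subset of any candidate key, so 2NF holds.

2NF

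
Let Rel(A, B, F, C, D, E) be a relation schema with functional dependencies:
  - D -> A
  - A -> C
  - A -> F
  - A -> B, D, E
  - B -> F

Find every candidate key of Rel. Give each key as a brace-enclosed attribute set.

Closure of {A} is {A, B, C, D, E, F}, the whole schema; {A} is a candidate key.
Closure of {D} is {A, B, C, D, E, F}, the whole schema; {D} is a candidate key.
Any other superkey properly contains one of these, so there are no further candidate keys.

{A}, {D}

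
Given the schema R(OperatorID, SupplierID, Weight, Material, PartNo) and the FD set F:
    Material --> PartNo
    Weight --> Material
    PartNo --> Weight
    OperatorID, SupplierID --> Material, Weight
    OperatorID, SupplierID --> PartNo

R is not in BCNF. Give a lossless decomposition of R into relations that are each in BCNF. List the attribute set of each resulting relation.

{Material, OperatorID, SupplierID}; {Material, PartNo, Weight}

Candidate key of the original relation: {OperatorID, SupplierID}.
{Material, OperatorID, PartNo, SupplierID, Weight}: {Material} determines {Material, PartNo, Weight} here but is not a superkey — split on Material --> PartNo, Weight, giving {Material, PartNo, Weight} and {Material, OperatorID, SupplierID}.
{Material, PartNo, Weight} is in BCNF.
{Material, OperatorID, SupplierID} is in BCNF.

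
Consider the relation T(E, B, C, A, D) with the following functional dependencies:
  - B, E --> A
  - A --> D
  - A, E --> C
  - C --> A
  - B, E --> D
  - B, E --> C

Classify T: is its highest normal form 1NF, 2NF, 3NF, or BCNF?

Candidate key: {B, E}. Prime attributes: {B, E}.
A --> D: {A}⁺ = {A, D}, which is not all of the attributes, so the left side is not a superkey — BCNF is violated.
A --> D determines the non-prime attribute {D} from a non-superkey — 3NF is violated.
No non-prime attribute depends on a proper subset of any candidate key, so 2NF holds.

2NF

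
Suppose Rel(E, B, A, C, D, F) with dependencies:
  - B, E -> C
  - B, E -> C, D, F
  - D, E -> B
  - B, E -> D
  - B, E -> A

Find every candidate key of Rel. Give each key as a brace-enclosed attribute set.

{B, E}, {D, E}

No FD produces {E}, so it must be in every candidate key.
{B, E} is a candidate key since {B, E}⁺ = {A, B, C, D, E, F} covers every attribute.
{D, E} is a candidate key since {D, E}⁺ = {A, B, C, D, E, F} covers every attribute.
Any other superkey properly contains one of these, so there are no further candidate keys.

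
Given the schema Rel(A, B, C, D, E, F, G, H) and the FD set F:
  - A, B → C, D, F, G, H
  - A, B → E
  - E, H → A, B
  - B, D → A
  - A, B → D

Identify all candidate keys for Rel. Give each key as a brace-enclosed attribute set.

{A, B}, {B, D}, {E, H}

{A, B}⁺ = {A, B, C, D, E, F, G, H}, which is every attribute, so {A, B} is a candidate key.
{B, D}⁺ = {A, B, C, D, E, F, G, H}, which is every attribute, so {B, D} is a candidate key.
{E, H}⁺ = {A, B, C, D, E, F, G, H}, which is every attribute, so {E, H} is a candidate key.
No proper subset of any of these is a key, and no other minimal superkey exists.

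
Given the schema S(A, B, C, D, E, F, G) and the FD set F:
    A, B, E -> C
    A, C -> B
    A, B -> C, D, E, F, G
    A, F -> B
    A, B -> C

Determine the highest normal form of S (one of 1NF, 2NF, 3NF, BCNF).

Candidate keys: {A, B}, {A, C}, {A, F}. Prime attributes: {A, B, C, F}.
The left-hand side of every FD is a superkey, so BCNF is satisfied.

BCNF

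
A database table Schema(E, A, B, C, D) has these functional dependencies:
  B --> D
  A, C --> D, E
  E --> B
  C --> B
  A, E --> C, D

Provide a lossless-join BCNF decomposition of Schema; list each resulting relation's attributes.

{A, C, E}; {B, D}; {B, E}

Candidate keys of the original relation: {A, C}, {A, E}.
{A, B, C, D, E}: {B} determines {B, D} here but is not a superkey — split on B --> D, giving {B, D} and {A, B, C, E}.
{B, D} is in BCNF.
{A, B, C, E}: {E} determines {B, E} here but is not a superkey — split on E --> B, giving {B, E} and {A, C, E}.
{B, E} is in BCNF.
{A, C, E} is in BCNF.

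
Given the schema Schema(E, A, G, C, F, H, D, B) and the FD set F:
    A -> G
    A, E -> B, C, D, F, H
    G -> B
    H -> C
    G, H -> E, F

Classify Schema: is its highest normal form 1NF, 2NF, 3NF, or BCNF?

1NF

Candidate keys: {A, E}, {A, H}. Prime attributes: {A, E, H}.
For A -> G we have {A}⁺ = {A, B, G}; {A} is not a superkey, so BCNF fails.
Because {G} is non-prime and the left side of A -> G is not a superkey, the relation is not in 3NF.
The proper key subset {A} of {A, E} determines non-prime {B, G}, so the relation is not even in 2NF.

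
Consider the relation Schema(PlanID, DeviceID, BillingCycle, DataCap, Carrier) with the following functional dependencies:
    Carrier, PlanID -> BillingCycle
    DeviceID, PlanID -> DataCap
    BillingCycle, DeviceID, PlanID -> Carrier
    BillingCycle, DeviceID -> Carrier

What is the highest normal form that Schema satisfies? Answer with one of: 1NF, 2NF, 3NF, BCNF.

Candidate keys: {BillingCycle, DeviceID, PlanID}, {Carrier, DeviceID, PlanID}. Prime attributes: {BillingCycle, Carrier, DeviceID, PlanID}.
Carrier, PlanID -> BillingCycle: {Carrier, PlanID}⁺ = {BillingCycle, Carrier, PlanID}, which is not all of the attributes, so the left side is not a superkey — BCNF is violated.
DeviceID, PlanID -> DataCap has non-prime {DataCap} on the right and a non-superkey on the left, so 3NF fails.
Since {DeviceID, PlanID} ⊂ {BillingCycle, DeviceID, PlanID} and {DeviceID, PlanID}⁺ ⊇ {DataCap} with {DataCap} non-prime, there is a partial dependency; 2NF fails.

1NF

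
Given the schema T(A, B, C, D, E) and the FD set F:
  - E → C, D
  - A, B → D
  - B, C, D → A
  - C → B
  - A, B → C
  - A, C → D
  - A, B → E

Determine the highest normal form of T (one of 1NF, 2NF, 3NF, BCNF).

Candidate keys: {A, B}, {A, C}, {C, D}, {E}. Prime attributes: {A, B, C, D, E}.
For C → B we have {C}⁺ = {B, C}; {C} is not a superkey, so BCNF fails.
But every attribute on its right side ({B}) is prime, and the same holds for every other non-superkey FD, so 3NF still holds.

3NF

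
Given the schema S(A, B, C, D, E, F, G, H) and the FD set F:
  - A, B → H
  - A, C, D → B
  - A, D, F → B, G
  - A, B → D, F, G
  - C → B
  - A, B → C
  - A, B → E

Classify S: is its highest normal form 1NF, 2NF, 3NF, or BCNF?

3NF

Candidate keys: {A, B}, {A, C}, {A, D, F}. Prime attributes: {A, B, C, D, F}.
C → B: {C}⁺ = {B, C}, which is not all of the attributes, so the left side is not a superkey — BCNF is violated.
Its right-hand attributes {B} are all prime, as are those of every other non-superkey FD — the relation is in 3NF.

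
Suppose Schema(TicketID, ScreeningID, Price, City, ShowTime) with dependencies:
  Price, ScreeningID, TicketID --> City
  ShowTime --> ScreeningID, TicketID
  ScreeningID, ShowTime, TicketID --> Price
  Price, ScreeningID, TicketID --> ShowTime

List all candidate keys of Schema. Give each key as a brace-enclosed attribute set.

{Price, ScreeningID, TicketID}, {ShowTime}

{ShowTime} is a candidate key since {ShowTime}⁺ = {City, Price, ScreeningID, ShowTime, TicketID} covers every attribute.
{Price, ScreeningID, TicketID} is a candidate key since {Price, ScreeningID, TicketID}⁺ = {City, Price, ScreeningID, ShowTime, TicketID} covers every attribute.
These are minimal and exhaustive — every other superkey contains one of them.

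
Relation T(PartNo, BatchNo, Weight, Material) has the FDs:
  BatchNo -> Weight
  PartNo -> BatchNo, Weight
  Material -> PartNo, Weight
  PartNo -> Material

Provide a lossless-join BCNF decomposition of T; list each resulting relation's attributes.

Candidate keys of the original relation: {Material}, {PartNo}.
{BatchNo, Material, PartNo, Weight}: {BatchNo} determines {BatchNo, Weight} here but is not a superkey — split on BatchNo -> Weight, giving {BatchNo, Weight} and {BatchNo, Material, PartNo}.
{BatchNo, Weight} is in BCNF.
{BatchNo, Material, PartNo} is in BCNF.

{BatchNo, Material, PartNo}; {BatchNo, Weight}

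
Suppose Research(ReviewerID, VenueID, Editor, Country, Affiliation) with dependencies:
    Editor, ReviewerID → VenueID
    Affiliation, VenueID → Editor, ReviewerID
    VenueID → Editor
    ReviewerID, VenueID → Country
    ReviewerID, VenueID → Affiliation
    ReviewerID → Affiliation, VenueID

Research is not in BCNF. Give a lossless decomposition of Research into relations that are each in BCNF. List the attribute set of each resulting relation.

Candidate keys of the original relation: {Affiliation, VenueID}, {ReviewerID}.
Within {Affiliation, Country, Editor, ReviewerID, VenueID}: {VenueID}⁺ ∩ {Affiliation, Country, Editor, ReviewerID, VenueID} = {Editor, VenueID}, not the whole set, so VenueID → Editor violates BCNF; decompose into {Editor, VenueID} and {Affiliation, Country, ReviewerID, VenueID}.
{Editor, VenueID} is in BCNF.
{Affiliation, Country, ReviewerID, VenueID} is in BCNF.

{Affiliation, Country, ReviewerID, VenueID}; {Editor, VenueID}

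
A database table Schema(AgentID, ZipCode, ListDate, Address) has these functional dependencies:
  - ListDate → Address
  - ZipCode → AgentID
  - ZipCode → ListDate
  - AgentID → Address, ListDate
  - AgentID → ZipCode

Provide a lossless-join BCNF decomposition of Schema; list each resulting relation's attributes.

Candidate keys of the original relation: {AgentID}, {ZipCode}.
In {Address, AgentID, ListDate, ZipCode}, {ListDate} is not a superkey ({ListDate}⁺ restricted to this set is {Address, ListDate}), so split on ListDate → Address into {Address, ListDate} and {AgentID, ListDate, ZipCode}.
{Address, ListDate} is in BCNF.
{AgentID, ListDate, ZipCode} is in BCNF.

{Address, ListDate}; {AgentID, ListDate, ZipCode}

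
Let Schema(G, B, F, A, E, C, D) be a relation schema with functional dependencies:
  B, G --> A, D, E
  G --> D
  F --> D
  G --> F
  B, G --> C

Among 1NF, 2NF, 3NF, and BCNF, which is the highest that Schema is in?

Candidate key: {B, G}. Prime attributes: {B, G}.
G --> D: {G}⁺ = {D, F, G}, which is not all of the attributes, so the left side is not a superkey — BCNF is violated.
G --> D determines the non-prime attribute {D} from a non-superkey — 3NF is violated.
{G} is a proper subset of the key {B, G}, and {G}⁺ contains the non-prime attributes {D, F} — a partial dependency, so 2NF is violated.

1NF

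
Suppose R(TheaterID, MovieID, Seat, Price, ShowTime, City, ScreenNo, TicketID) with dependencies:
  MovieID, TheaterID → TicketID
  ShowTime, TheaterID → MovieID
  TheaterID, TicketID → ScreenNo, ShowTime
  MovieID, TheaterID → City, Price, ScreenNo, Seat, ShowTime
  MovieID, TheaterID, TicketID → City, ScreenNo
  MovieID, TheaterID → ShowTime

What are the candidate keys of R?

{MovieID, TheaterID}, {ShowTime, TheaterID}, {TheaterID, TicketID}

Attributes never on any right-hand side: {TheaterID} — every candidate key must contain it.
{MovieID, TheaterID}⁺ = {City, MovieID, Price, ScreenNo, Seat, ShowTime, TheaterID, TicketID}, which is every attribute, so {MovieID, TheaterID} is a candidate key.
{ShowTime, TheaterID}⁺ = {City, MovieID, Price, ScreenNo, Seat, ShowTime, TheaterID, TicketID}, which is every attribute, so {ShowTime, TheaterID} is a candidate key.
{TheaterID, TicketID}⁺ = {City, MovieID, Price, ScreenNo, Seat, ShowTime, TheaterID, TicketID}, which is every attribute, so {TheaterID, TicketID} is a candidate key.
These are minimal and exhaustive — every other superkey contains one of them.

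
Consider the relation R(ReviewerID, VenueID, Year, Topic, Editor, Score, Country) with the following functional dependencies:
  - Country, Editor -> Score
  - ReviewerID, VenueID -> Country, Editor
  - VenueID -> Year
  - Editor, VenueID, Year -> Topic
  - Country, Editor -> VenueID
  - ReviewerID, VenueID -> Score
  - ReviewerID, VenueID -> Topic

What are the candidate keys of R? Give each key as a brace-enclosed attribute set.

{ReviewerID} never appears on the right of any FD, so every key must include it.
Closure of {ReviewerID, VenueID} is {Country, Editor, ReviewerID, Score, Topic, VenueID, Year}, the whole schema; {ReviewerID, VenueID} is a candidate key.
Closure of {Country, Editor, ReviewerID} is {Country, Editor, ReviewerID, Score, Topic, VenueID, Year}, the whole schema; {Country, Editor, ReviewerID} is a candidate key.
These are minimal and exhaustive — every other superkey contains one of them.

{Country, Editor, ReviewerID}, {ReviewerID, VenueID}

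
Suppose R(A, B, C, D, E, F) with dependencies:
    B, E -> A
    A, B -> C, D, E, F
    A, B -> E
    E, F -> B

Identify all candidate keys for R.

{A, B}⁺ = {A, B, C, D, E, F}, which is every attribute, so {A, B} is a candidate key.
{B, E}⁺ = {A, B, C, D, E, F}, which is every attribute, so {B, E} is a candidate key.
{E, F}⁺ = {A, B, C, D, E, F}, which is every attribute, so {E, F} is a candidate key.
These are minimal and exhaustive — every other superkey contains one of them.

{A, B}, {B, E}, {E, F}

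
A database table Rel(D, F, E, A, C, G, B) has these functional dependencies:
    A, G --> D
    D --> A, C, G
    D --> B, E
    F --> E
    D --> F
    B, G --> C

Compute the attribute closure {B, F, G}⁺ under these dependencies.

Start with {B, F, G}.
F --> E applies; add {E} → now {B, E, F, G}.
B, G --> C applies; add {C} → now {B, C, E, F, G}.
No further FD applies.

{B, C, E, F, G}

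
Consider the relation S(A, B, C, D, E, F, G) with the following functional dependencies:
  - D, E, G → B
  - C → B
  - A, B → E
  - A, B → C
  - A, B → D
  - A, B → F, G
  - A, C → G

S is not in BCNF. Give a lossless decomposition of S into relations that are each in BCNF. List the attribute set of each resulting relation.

{A, C, D, E, F, G}; {B, D, E, G}

Candidate keys of the original relation: {A, B}, {A, C}, {A, D, E, G}.
In {A, B, C, D, E, F, G}, {D, E, G} is not a superkey ({D, E, G}⁺ restricted to this set is {B, D, E, G}), so split on D, E, G → B into {B, D, E, G} and {A, C, D, E, F, G}.
{B, D, E, G} is in BCNF.
{A, C, D, E, F, G} is in BCNF.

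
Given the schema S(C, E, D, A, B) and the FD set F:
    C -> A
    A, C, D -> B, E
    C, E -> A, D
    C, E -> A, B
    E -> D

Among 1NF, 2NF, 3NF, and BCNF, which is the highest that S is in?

Candidate keys: {C, D}, {C, E}. Prime attributes: {C, D, E}.
C -> A: {C}⁺ = {A, C}, which is not all of the attributes, so the left side is not a superkey — BCNF is violated.
C -> A has non-prime {A} on the right and a non-superkey on the left, so 3NF fails.
The proper key subset {C} of {C, D} determines non-prime {A}, so the relation is not even in 2NF.

1NF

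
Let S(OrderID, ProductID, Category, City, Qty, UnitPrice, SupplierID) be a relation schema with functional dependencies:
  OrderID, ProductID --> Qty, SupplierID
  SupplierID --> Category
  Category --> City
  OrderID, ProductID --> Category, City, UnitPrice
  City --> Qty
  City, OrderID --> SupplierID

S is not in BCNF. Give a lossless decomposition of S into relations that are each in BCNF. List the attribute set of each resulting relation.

{Category, City}; {Category, SupplierID}; {City, Qty}; {OrderID, ProductID, SupplierID, UnitPrice}

Candidate key of the original relation: {OrderID, ProductID}.
{Category, City, OrderID, ProductID, Qty, SupplierID, UnitPrice}: {SupplierID} determines {Category, City, Qty, SupplierID} here but is not a superkey — split on SupplierID --> Category, City, Qty, giving {Category, City, Qty, SupplierID} and {OrderID, ProductID, SupplierID, UnitPrice}.
{Category, City, Qty, SupplierID}: {Category} determines {Category, City, Qty} here but is not a superkey — split on Category --> City, Qty, giving {Category, City, Qty} and {Category, SupplierID}.
{Category, City, Qty}: {City} determines {City, Qty} here but is not a superkey — split on City --> Qty, giving {City, Qty} and {Category, City}.
{City, Qty} is in BCNF.
{Category, City} is in BCNF.
{Category, SupplierID} is in BCNF.
{OrderID, ProductID, SupplierID, UnitPrice} is in BCNF.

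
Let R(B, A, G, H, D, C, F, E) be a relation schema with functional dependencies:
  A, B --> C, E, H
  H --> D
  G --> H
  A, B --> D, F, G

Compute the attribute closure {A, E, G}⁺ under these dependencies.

Start with {A, E, G}.
G --> H applies; add {H} → now {A, E, G, H}.
H --> D applies; add {D} → now {A, D, E, G, H}.
No further FD applies.

{A, D, E, G, H}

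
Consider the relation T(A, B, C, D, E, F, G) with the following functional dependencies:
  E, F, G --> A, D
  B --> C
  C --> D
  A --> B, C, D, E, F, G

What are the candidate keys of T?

{A}, {E, F, G}

{A}⁺ = {A, B, C, D, E, F, G}, which is every attribute, so {A} is a candidate key.
{E, F, G}⁺ = {A, B, C, D, E, F, G}, which is every attribute, so {E, F, G} is a candidate key.
These are minimal and exhaustive — every other superkey contains one of them.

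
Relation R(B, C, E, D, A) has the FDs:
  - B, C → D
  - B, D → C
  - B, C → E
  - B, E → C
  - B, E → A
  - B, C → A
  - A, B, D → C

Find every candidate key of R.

{B, C}, {B, D}, {B, E}

{B} never appears on the right of any FD, so every key must include it.
Closure of {B, C} is {A, B, C, D, E}, the whole schema; {B, C} is a candidate key.
Closure of {B, D} is {A, B, C, D, E}, the whole schema; {B, D} is a candidate key.
Closure of {B, E} is {A, B, C, D, E}, the whole schema; {B, E} is a candidate key.
Any other superkey properly contains one of these, so there are no further candidate keys.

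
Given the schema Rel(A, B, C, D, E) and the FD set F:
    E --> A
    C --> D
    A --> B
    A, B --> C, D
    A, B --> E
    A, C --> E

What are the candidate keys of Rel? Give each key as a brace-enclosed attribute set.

{A}, {E}

Closure of {A} is {A, B, C, D, E}, the whole schema; {A} is a candidate key.
Closure of {E} is {A, B, C, D, E}, the whole schema; {E} is a candidate key.
No proper subset of any of these is a key, and no other minimal superkey exists.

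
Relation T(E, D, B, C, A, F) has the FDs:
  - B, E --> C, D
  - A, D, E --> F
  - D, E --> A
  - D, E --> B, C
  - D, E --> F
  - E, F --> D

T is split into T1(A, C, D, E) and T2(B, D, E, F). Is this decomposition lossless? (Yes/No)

The shared attributes are {D, E} and {D, E}⁺ = {A, B, C, D, E, F}.
T1 is contained in that closure, so T1 ∩ T2 --> T1 holds and the join is lossless.

Yes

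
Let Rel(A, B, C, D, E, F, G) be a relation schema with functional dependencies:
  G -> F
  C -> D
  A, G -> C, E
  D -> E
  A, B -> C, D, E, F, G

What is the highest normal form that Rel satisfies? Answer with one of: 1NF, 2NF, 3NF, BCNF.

Candidate key: {A, B}. Prime attributes: {A, B}.
G -> F: {G}⁺ = {F, G}, which is not all of the attributes, so the left side is not a superkey — BCNF is violated.
G -> F determines the non-prime attribute {F} from a non-superkey — 3NF is violated.
No proper subset of a key has a non-prime attribute in its closure, so there is no partial dependency; 2NF holds.

2NF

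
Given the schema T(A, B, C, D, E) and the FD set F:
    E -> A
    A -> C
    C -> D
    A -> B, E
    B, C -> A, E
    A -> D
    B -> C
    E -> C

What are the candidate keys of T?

{A} is a candidate key since {A}⁺ = {A, B, C, D, E} covers every attribute.
{B} is a candidate key since {B}⁺ = {A, B, C, D, E} covers every attribute.
{E} is a candidate key since {E}⁺ = {A, B, C, D, E} covers every attribute.
No proper subset of any of these is a key, and no other minimal superkey exists.

{A}, {B}, {E}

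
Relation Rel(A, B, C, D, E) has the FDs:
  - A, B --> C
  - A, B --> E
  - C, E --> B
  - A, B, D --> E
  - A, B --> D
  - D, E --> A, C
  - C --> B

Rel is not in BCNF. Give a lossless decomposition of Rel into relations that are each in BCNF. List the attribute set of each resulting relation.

{A, C, D, E}; {B, C}

Candidate keys of the original relation: {A, B}, {A, C}, {D, E}.
In {A, B, C, D, E}, {C, E} is not a superkey ({C, E}⁺ restricted to this set is {B, C, E}), so split on C, E --> B into {B, C, E} and {A, C, D, E}.
In {B, C, E}, {C} is not a superkey ({C}⁺ restricted to this set is {B, C}), so split on C --> B into {B, C} and {C, E}.
{B, C}: every determinant is a superkey — BCNF.
{C, E}: every determinant is a superkey — BCNF.
{A, C, D, E}: every determinant is a superkey — BCNF.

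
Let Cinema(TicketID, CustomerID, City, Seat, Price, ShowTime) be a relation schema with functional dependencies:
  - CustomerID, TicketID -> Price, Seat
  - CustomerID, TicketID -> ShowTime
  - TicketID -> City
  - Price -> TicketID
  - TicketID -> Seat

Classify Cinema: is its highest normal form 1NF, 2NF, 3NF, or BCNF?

Candidate keys: {CustomerID, Price}, {CustomerID, TicketID}. Prime attributes: {CustomerID, Price, TicketID}.
For TicketID -> City we have {TicketID}⁺ = {City, Seat, TicketID}; {TicketID} is not a superkey, so BCNF fails.
TicketID -> City determines the non-prime attribute {City} from a non-superkey — 3NF is violated.
Since {Price} ⊂ {CustomerID, Price} and {Price}⁺ ⊇ {City, Seat} with {City, Seat} non-prime, there is a partial dependency; 2NF fails.

1NF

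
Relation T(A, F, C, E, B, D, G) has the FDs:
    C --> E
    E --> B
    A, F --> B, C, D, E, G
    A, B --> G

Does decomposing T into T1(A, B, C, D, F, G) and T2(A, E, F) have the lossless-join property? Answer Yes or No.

T1 ∩ T2 = {A, F}; its closure under F is {A, B, C, D, E, F, G}.
Since T1 ⊆ {A, B, C, D, E, F, G}, the intersection is a superkey of T1; the decomposition is lossless.

Yes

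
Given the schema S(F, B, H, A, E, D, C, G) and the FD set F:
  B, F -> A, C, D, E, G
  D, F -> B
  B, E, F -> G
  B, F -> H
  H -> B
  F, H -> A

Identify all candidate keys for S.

{F} never appears on the right of any FD, so every key must include it.
{B, F}⁺ = {A, B, C, D, E, F, G, H}, which is every attribute, so {B, F} is a candidate key.
{D, F}⁺ = {A, B, C, D, E, F, G, H}, which is every attribute, so {D, F} is a candidate key.
{F, H}⁺ = {A, B, C, D, E, F, G, H}, which is every attribute, so {F, H} is a candidate key.
Any other superkey properly contains one of these, so there are no further candidate keys.

{B, F}, {D, F}, {F, H}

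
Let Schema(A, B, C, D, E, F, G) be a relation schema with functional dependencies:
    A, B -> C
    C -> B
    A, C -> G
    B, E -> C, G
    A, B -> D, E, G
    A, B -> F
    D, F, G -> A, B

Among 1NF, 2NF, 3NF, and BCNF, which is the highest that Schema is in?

3NF

Candidate keys: {A, B}, {A, C}, {B, D, E, F}, {C, D, E, F}, {D, F, G}. Prime attributes: {A, B, C, D, E, F, G}.
C -> B: {C}⁺ = {B, C}, which is not all of the attributes, so the left side is not a superkey — BCNF is violated.
Its right-hand attributes {B} are all prime, as are those of every other non-superkey FD — the relation is in 3NF.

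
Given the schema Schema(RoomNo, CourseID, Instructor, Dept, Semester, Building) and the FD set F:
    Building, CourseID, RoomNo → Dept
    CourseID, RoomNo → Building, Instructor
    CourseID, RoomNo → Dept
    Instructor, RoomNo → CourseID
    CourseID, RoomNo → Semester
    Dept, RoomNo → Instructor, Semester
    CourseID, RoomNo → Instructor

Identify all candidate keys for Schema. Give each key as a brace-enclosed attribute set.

{CourseID, RoomNo}, {Dept, RoomNo}, {Instructor, RoomNo}

Attributes never on any right-hand side: {RoomNo} — every candidate key must contain it.
Closure of {CourseID, RoomNo} is {Building, CourseID, Dept, Instructor, RoomNo, Semester}, the whole schema; {CourseID, RoomNo} is a candidate key.
Closure of {Dept, RoomNo} is {Building, CourseID, Dept, Instructor, RoomNo, Semester}, the whole schema; {Dept, RoomNo} is a candidate key.
Closure of {Instructor, RoomNo} is {Building, CourseID, Dept, Instructor, RoomNo, Semester}, the whole schema; {Instructor, RoomNo} is a candidate key.
These are minimal and exhaustive — every other superkey contains one of them.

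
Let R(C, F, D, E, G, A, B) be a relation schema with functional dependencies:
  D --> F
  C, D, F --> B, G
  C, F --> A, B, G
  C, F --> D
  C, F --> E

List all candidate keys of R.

No FD produces {C}, so it must be in every candidate key.
{C, D}⁺ = {A, B, C, D, E, F, G} — all of the relation — so {C, D} is a candidate key.
{C, F}⁺ = {A, B, C, D, E, F, G} — all of the relation — so {C, F} is a candidate key.
No proper subset of any of these is a key, and no other minimal superkey exists.

{C, D}, {C, F}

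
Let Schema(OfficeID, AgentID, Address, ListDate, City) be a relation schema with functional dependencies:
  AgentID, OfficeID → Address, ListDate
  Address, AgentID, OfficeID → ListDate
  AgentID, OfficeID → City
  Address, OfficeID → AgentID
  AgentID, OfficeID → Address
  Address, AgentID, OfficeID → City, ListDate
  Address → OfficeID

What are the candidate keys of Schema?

{Address}, {AgentID, OfficeID}

{Address} is a candidate key since {Address}⁺ = {Address, AgentID, City, ListDate, OfficeID} covers every attribute.
{AgentID, OfficeID} is a candidate key since {AgentID, OfficeID}⁺ = {Address, AgentID, City, ListDate, OfficeID} covers every attribute.
Any other superkey properly contains one of these, so there are no further candidate keys.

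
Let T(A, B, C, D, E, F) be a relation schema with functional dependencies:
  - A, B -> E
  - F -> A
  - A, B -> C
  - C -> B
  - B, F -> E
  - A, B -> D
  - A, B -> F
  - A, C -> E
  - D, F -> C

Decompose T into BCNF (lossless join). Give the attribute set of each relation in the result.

{A, F}; {B, C}; {C, D, E, F}

Candidate keys of the original relation: {A, B}, {A, C}, {B, F}, {C, F}, {D, F}.
{A, B, C, D, E, F}: {F} determines {A, F} here but is not a superkey — split on F -> A, giving {A, F} and {B, C, D, E, F}.
{A, F} has no BCNF violation.
{B, C, D, E, F}: {C} determines {B, C} here but is not a superkey — split on C -> B, giving {B, C} and {C, D, E, F}.
{B, C} has no BCNF violation.
{C, D, E, F} has no BCNF violation.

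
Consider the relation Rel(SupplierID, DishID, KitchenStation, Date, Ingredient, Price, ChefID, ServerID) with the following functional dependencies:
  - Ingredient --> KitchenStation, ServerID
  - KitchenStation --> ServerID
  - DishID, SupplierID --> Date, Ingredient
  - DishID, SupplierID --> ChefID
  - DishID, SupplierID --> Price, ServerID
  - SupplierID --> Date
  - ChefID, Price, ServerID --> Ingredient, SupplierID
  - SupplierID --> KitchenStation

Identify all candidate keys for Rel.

{ChefID, DishID, Ingredient, Price}, {ChefID, DishID, KitchenStation, Price}, {ChefID, DishID, Price, ServerID}, {DishID, SupplierID}

No FD produces {DishID}, so it must be in every candidate key.
{DishID, SupplierID} is a candidate key since {DishID, SupplierID}⁺ = {ChefID, Date, DishID, Ingredient, KitchenStation, Price, ServerID, SupplierID} covers every attribute.
{ChefID, DishID, Ingredient, Price} is a candidate key since {ChefID, DishID, Ingredient, Price}⁺ = {ChefID, Date, DishID, Ingredient, KitchenStation, Price, ServerID, SupplierID} covers every attribute.
{ChefID, DishID, KitchenStation, Price} is a candidate key since {ChefID, DishID, KitchenStation, Price}⁺ = {ChefID, Date, DishID, Ingredient, KitchenStation, Price, ServerID, SupplierID} covers every attribute.
{ChefID, DishID, Price, ServerID} is a candidate key since {ChefID, DishID, Price, ServerID}⁺ = {ChefID, Date, DishID, Ingredient, KitchenStation, Price, ServerID, SupplierID} covers every attribute.
Any other superkey properly contains one of these, so there are no further candidate keys.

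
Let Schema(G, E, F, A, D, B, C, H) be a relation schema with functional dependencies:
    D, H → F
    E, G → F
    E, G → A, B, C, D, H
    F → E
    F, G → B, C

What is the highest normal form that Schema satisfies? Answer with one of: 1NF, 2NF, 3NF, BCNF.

Candidate keys: {D, G, H}, {E, G}, {F, G}. Prime attributes: {D, E, F, G, H}.
D, H → F breaks BCNF: {D, H}⁺ = {D, E, F, H}, so {D, H} is not a superkey.
Its right-hand attributes {F} are all prime, as are those of every other non-superkey FD — the relation is in 3NF.

3NF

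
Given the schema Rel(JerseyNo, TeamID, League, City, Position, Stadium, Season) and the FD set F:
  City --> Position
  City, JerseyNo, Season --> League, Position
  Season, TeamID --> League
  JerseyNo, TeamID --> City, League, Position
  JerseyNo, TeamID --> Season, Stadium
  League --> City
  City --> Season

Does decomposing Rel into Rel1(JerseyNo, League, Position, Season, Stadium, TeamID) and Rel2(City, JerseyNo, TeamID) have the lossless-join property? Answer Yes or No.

The shared attributes are {JerseyNo, TeamID} and {JerseyNo, TeamID}⁺ = {City, JerseyNo, League, Position, Season, Stadium, TeamID}.
This includes all of Rel1, so the common attributes are a superkey of Rel1 — the join is lossless.

Yes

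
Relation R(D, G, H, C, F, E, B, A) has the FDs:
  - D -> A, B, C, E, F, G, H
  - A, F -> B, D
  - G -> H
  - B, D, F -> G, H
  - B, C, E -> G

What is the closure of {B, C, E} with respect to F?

Start with {B, C, E}.
B, C, E -> G applies; add {G} → now {B, C, E, G}.
G -> H applies; add {H} → now {B, C, E, G, H}.
No further FD applies.

{B, C, E, G, H}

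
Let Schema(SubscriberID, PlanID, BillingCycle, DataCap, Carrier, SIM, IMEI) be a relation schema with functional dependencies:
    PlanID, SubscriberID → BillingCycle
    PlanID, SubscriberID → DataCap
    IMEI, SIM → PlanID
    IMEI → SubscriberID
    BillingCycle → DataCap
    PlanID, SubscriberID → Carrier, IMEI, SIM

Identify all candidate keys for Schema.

{IMEI, PlanID}⁺ = {BillingCycle, Carrier, DataCap, IMEI, PlanID, SIM, SubscriberID}, which is every attribute, so {IMEI, PlanID} is a candidate key.
{IMEI, SIM}⁺ = {BillingCycle, Carrier, DataCap, IMEI, PlanID, SIM, SubscriberID}, which is every attribute, so {IMEI, SIM} is a candidate key.
{PlanID, SubscriberID}⁺ = {BillingCycle, Carrier, DataCap, IMEI, PlanID, SIM, SubscriberID}, which is every attribute, so {PlanID, SubscriberID} is a candidate key.
Any other superkey properly contains one of these, so there are no further candidate keys.

{IMEI, PlanID}, {IMEI, SIM}, {PlanID, SubscriberID}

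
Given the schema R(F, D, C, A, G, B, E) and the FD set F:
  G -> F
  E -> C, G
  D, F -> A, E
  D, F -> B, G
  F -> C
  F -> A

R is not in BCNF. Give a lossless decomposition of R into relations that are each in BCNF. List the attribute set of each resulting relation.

{A, C, F}; {B, D, E}; {E, G}; {F, G}

Candidate keys of the original relation: {D, E}, {D, F}, {D, G}.
Within {A, B, C, D, E, F, G}: {G}⁺ ∩ {A, B, C, D, E, F, G} = {A, C, F, G}, not the whole set, so G -> A, C, F violates BCNF; decompose into {A, C, F, G} and {B, D, E, G}.
Within {A, C, F, G}: {F}⁺ ∩ {A, C, F, G} = {A, C, F}, not the whole set, so F -> A, C violates BCNF; decompose into {A, C, F} and {F, G}.
{A, C, F}: every determinant is a superkey — BCNF.
{F, G}: every determinant is a superkey — BCNF.
Within {B, D, E, G}: {E}⁺ ∩ {B, D, E, G} = {E, G}, not the whole set, so E -> G violates BCNF; decompose into {E, G} and {B, D, E}.
{E, G}: every determinant is a superkey — BCNF.
{B, D, E}: every determinant is a superkey — BCNF.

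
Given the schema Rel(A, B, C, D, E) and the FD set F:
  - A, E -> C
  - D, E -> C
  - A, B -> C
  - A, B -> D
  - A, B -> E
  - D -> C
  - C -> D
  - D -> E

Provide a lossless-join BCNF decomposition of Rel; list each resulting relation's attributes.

Candidate key of the original relation: {A, B}.
{A, B, C, D, E}: {A, E} determines {A, C, D, E} here but is not a superkey — split on A, E -> C, D, giving {A, C, D, E} and {A, B, E}.
{A, C, D, E}: {D, E} determines {C, D, E} here but is not a superkey — split on D, E -> C, giving {C, D, E} and {A, D, E}.
{C, D, E}: every determinant is a superkey — BCNF.
{A, D, E}: {D} determines {D, E} here but is not a superkey — split on D -> E, giving {D, E} and {A, D}.
{D, E}: every determinant is a superkey — BCNF.
{A, D}: every determinant is a superkey — BCNF.
{A, B, E}: every determinant is a superkey — BCNF.

{A, B, E}; {A, D}; {C, D, E}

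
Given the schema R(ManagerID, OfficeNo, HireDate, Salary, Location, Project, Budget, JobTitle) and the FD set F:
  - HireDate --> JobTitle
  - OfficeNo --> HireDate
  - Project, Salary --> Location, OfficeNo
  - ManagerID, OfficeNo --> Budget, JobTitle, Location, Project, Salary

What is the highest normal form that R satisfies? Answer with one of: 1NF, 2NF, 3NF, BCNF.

Candidate keys: {ManagerID, OfficeNo}, {ManagerID, Project, Salary}. Prime attributes: {ManagerID, OfficeNo, Project, Salary}.
For HireDate --> JobTitle we have {HireDate}⁺ = {HireDate, JobTitle}; {HireDate} is not a superkey, so BCNF fails.
HireDate --> JobTitle determines the non-prime attribute {JobTitle} from a non-superkey — 3NF is violated.
Since {OfficeNo} ⊂ {ManagerID, OfficeNo} and {OfficeNo}⁺ ⊇ {HireDate, JobTitle} with {HireDate, JobTitle} non-prime, there is a partial dependency; 2NF fails.

1NF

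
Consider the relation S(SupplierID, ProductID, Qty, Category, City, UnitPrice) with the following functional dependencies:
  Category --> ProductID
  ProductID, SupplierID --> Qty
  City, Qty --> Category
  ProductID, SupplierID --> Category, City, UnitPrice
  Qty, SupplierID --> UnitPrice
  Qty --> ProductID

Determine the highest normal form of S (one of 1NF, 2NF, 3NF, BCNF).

3NF

Candidate keys: {Category, SupplierID}, {ProductID, SupplierID}, {Qty, SupplierID}. Prime attributes: {Category, ProductID, Qty, SupplierID}.
Category --> ProductID: {Category}⁺ = {Category, ProductID}, which is not all of the attributes, so the left side is not a superkey — BCNF is violated.
Its right-hand attributes {ProductID} are all prime, as are those of every other non-superkey FD — the relation is in 3NF.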